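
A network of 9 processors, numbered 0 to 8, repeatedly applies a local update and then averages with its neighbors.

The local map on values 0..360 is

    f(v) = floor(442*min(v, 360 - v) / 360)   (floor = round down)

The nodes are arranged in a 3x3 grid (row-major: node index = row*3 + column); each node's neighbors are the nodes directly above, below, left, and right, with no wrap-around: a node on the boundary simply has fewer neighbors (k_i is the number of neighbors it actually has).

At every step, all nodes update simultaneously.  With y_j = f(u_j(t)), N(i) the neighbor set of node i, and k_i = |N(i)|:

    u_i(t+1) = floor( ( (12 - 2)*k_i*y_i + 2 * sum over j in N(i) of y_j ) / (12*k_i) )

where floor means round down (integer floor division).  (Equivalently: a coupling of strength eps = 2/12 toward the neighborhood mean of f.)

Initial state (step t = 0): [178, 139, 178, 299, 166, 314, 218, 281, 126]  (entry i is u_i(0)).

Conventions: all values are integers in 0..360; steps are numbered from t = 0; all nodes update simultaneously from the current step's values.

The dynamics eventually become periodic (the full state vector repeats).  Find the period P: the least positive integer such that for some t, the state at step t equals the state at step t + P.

Simulating step by step:
t=0: [178, 139, 178, 299, 166, 314, 218, 281, 126]
t=1: [202, 177, 200, 94, 185, 78, 159, 109, 141]
t=2: [188, 214, 189, 129, 201, 111, 183, 143, 163]
t=3: [203, 183, 200, 166, 189, 146, 208, 179, 192]
t=4: [195, 214, 196, 201, 208, 183, 190, 215, 204]
t=5: [199, 181, 200, 195, 187, 212, 204, 180, 192]
t=6: [199, 216, 196, 201, 210, 184, 194, 218, 205]
t=7: [195, 179, 200, 194, 185, 211, 199, 177, 190]
t=8: [203, 216, 196, 203, 212, 186, 199, 215, 206]
t=9: [190, 178, 199, 191, 182, 209, 195, 179, 190]
t=10: [208, 216, 197, 207, 216, 188, 203, 217, 207]
t=11: [185, 177, 198, 186, 177, 207, 190, 176, 188]
t=12: [214, 215, 198, 213, 215, 190, 209, 215, 209]
t=13: [179, 179, 197, 180, 179, 204, 184, 178, 186]
t=14: [219, 217, 200, 220, 217, 194, 216, 217, 211]
t=15: [173, 176, 194, 171, 176, 199, 175, 175, 183]
t=16: [212, 215, 203, 209, 214, 199, 213, 214, 215]
t=17: [181, 179, 191, 184, 179, 194, 180, 179, 179]
t=18: [218, 218, 207, 216, 218, 205, 220, 219, 217]
t=19: [174, 174, 186, 175, 174, 188, 171, 173, 176]
t=20: [213, 213, 212, 213, 212, 211, 209, 212, 215]
t=21: [180, 180, 181, 180, 180, 181, 184, 181, 178]
t=22: [221, 220, 219, 220, 220, 219, 216, 218, 218]
t=23: [170, 171, 172, 171, 171, 172, 175, 173, 173]
t=24: [208, 209, 210, 209, 209, 210, 213, 211, 211]
t=25: [185, 185, 184, 184, 184, 183, 180, 182, 182]
t=26: [214, 214, 215, 216, 216, 216, 220, 218, 217]
t=27: [178, 178, 177, 175, 176, 176, 171, 174, 175]
t=28: [217, 217, 217, 214, 215, 215, 209, 213, 214]
t=29: [175, 175, 175, 179, 178, 177, 184, 180, 179]
t=30: [214, 214, 214, 218, 217, 217, 216, 220, 219]
t=31: [178, 178, 178, 174, 174, 175, 175, 171, 173]
t=32: [217, 217, 217, 213, 213, 214, 213, 209, 211]
t=33: [175, 175, 175, 179, 179, 179, 180, 184, 182]
t=34: [214, 214, 214, 218, 218, 218, 220, 216, 217]
t=35: [178, 178, 178, 174, 174, 174, 171, 175, 175]
t=36: [217, 217, 217, 213, 213, 213, 209, 213, 213]
t=37: [175, 175, 175, 180, 179, 179, 184, 180, 180]
t=38: [214, 214, 214, 220, 218, 218, 216, 220, 220]
t=39: [178, 178, 178, 171, 173, 174, 175, 171, 171]
t=40: [217, 217, 217, 209, 212, 213, 213, 209, 209]
t=41: [175, 175, 175, 183, 181, 180, 180, 184, 184]
t=42: [214, 214, 214, 217, 218, 220, 220, 216, 216]
t=43: [178, 178, 178, 174, 174, 171, 171, 175, 175]
t=44: [217, 217, 217, 213, 213, 210, 209, 213, 213]
t=45: [175, 175, 175, 180, 179, 183, 184, 180, 180]
t=46: [214, 214, 214, 220, 218, 217, 216, 220, 220]
t=47: [178, 178, 178, 171, 174, 174, 175, 171, 171]
t=48: [217, 217, 217, 210, 212, 213, 213, 209, 209]
t=49: [175, 175, 175, 183, 181, 180, 180, 184, 184]

Answer: 8
Key observation: The state at step 41, [175, 175, 175, 183, 181, 180, 180, 184, 184], reappears at step 49 — and no state repeats earlier — so the cycle the system enters has period 8.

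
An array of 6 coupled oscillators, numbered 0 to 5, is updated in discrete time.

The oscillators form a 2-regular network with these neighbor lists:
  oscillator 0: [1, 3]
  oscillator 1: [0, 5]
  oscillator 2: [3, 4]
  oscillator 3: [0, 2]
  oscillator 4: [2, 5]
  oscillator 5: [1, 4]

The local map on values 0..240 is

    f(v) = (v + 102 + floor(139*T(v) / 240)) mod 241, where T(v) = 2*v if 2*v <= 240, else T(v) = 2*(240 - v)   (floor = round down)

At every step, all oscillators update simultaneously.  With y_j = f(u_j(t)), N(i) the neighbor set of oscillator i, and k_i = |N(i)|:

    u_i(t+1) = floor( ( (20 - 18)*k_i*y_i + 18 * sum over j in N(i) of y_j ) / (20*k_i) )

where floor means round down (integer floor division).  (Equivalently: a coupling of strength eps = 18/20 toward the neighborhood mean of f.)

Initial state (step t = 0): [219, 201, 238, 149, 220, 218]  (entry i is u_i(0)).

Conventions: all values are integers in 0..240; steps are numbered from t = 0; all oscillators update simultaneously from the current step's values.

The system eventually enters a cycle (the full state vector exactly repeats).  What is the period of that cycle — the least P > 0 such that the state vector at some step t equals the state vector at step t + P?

Answer: 18
Key observation: The state at step 17, [104, 104, 104, 104, 104, 104], reappears at step 35 — and no state repeats earlier — so the cycle the system enters has period 18.

Derivation:
t=0: [219, 201, 238, 149, 220, 218]
t=1: [110, 104, 108, 103, 102, 105]
t=2: [85, 91, 83, 94, 89, 83]
t=3: [58, 43, 56, 44, 41, 53]
t=4: [198, 218, 195, 221, 216, 194]
t=5: [104, 107, 104, 107, 107, 104]
t=6: [90, 85, 90, 85, 85, 90]
t=7: [45, 53, 45, 53, 53, 45]
t=8: [214, 200, 214, 200, 200, 214]
t=9: [106, 105, 106, 105, 105, 106]
t=10: [87, 88, 87, 88, 88, 87]
t=11: [49, 48, 49, 48, 48, 49]
t=12: [205, 206, 205, 206, 206, 205]
t=13: [106, 106, 106, 106, 106, 106]
t=14: [89, 89, 89, 89, 89, 89]
t=15: [53, 53, 53, 53, 53, 53]
t=16: [216, 216, 216, 216, 216, 216]
t=17: [104, 104, 104, 104, 104, 104]
t=18: [85, 85, 85, 85, 85, 85]
t=19: [44, 44, 44, 44, 44, 44]
t=20: [196, 196, 196, 196, 196, 196]
t=21: [107, 107, 107, 107, 107, 107]
t=22: [91, 91, 91, 91, 91, 91]
t=23: [57, 57, 57, 57, 57, 57]
t=24: [225, 225, 225, 225, 225, 225]
t=25: [103, 103, 103, 103, 103, 103]
t=26: [83, 83, 83, 83, 83, 83]
t=27: [40, 40, 40, 40, 40, 40]
t=28: [188, 188, 188, 188, 188, 188]
t=29: [109, 109, 109, 109, 109, 109]
t=30: [96, 96, 96, 96, 96, 96]
t=31: [68, 68, 68, 68, 68, 68]
t=32: [7, 7, 7, 7, 7, 7]
t=33: [117, 117, 117, 117, 117, 117]
t=34: [113, 113, 113, 113, 113, 113]
t=35: [104, 104, 104, 104, 104, 104]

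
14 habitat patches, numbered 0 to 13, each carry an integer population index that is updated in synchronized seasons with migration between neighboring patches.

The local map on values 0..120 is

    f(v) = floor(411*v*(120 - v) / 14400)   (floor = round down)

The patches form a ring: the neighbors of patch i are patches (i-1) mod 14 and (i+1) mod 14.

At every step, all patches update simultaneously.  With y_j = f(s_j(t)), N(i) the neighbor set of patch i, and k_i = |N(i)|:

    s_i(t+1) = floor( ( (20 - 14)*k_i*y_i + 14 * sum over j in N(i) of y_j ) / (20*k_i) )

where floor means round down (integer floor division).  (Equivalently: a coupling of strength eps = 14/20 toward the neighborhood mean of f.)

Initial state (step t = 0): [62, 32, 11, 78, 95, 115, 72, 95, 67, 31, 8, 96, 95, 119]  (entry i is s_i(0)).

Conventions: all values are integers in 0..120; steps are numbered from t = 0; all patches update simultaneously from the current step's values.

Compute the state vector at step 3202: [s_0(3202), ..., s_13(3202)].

Simulating step by step:
t=0: [62, 32, 11, 78, 95, 115, 72, 95, 67, 31, 8, 96, 95, 119]
t=1: [59, 71, 70, 63, 58, 62, 58, 89, 81, 67, 57, 51, 43, 60]
t=2: [100, 100, 100, 100, 102, 102, 93, 90, 89, 97, 100, 98, 98, 99]
t=3: [57, 57, 57, 55, 53, 58, 66, 75, 72, 66, 60, 59, 60, 59]
t=4: [102, 102, 102, 101, 101, 101, 99, 98, 98, 100, 101, 102, 102, 102]
t=5: [52, 52, 52, 53, 54, 55, 57, 60, 59, 57, 54, 52, 52, 52]
t=6: [100, 100, 100, 100, 101, 101, 102, 102, 102, 101, 101, 100, 100, 100]
t=7: [57, 57, 57, 55, 55, 53, 52, 52, 52, 53, 55, 55, 57, 57]
t=8: [102, 102, 102, 102, 101, 101, 100, 100, 100, 101, 101, 102, 102, 102]
t=9: [52, 52, 52, 52, 53, 55, 55, 57, 55, 55, 53, 52, 52, 52]
t=10: [100, 100, 100, 100, 101, 101, 102, 102, 102, 101, 101, 100, 100, 100]

Answer: [100, 100, 100, 100, 101, 101, 102, 102, 102, 101, 101, 100, 100, 100]
Key observation: The state at step 6, [100, 100, 100, 100, 101, 101, 102, 102, 102, 101, 101, 100, 100, 100], reappears at step 10: the system is in a cycle of period 4 from step 6 on.  Therefore the state at step 3202 equals the state at step 6 + ((3202 - 6) mod 4) = 6, which is [100, 100, 100, 100, 101, 101, 102, 102, 102, 101, 101, 100, 100, 100].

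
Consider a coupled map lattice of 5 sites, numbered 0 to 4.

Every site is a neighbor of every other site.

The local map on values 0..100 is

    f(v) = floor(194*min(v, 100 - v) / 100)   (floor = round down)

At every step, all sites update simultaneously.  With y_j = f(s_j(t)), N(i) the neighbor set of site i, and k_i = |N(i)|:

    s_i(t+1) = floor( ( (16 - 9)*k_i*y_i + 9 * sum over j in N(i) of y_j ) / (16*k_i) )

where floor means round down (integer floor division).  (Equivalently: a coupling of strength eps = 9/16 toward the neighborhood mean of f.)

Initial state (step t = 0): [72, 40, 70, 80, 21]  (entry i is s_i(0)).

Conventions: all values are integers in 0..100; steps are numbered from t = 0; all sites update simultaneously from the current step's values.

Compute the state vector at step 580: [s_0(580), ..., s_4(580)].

Answer: [25, 25, 25, 25, 25]
Key observation: The state at step 8, [25, 25, 25, 25, 25], reappears at step 12: the system is in a cycle of period 4 from step 8 on.  Therefore the state at step 580 equals the state at step 8 + ((580 - 8) mod 4) = 8, which is [25, 25, 25, 25, 25].

Derivation:
t=0: [72, 40, 70, 80, 21]
t=1: [53, 60, 54, 48, 49]
t=2: [89, 85, 89, 90, 90]
t=3: [21, 23, 21, 20, 20]
t=4: [40, 41, 40, 39, 39]
t=5: [76, 77, 76, 76, 76]
t=6: [45, 45, 45, 45, 45]
t=7: [87, 87, 87, 87, 87]
t=8: [25, 25, 25, 25, 25]
t=9: [48, 48, 48, 48, 48]
t=10: [93, 93, 93, 93, 93]
t=11: [13, 13, 13, 13, 13]
t=12: [25, 25, 25, 25, 25]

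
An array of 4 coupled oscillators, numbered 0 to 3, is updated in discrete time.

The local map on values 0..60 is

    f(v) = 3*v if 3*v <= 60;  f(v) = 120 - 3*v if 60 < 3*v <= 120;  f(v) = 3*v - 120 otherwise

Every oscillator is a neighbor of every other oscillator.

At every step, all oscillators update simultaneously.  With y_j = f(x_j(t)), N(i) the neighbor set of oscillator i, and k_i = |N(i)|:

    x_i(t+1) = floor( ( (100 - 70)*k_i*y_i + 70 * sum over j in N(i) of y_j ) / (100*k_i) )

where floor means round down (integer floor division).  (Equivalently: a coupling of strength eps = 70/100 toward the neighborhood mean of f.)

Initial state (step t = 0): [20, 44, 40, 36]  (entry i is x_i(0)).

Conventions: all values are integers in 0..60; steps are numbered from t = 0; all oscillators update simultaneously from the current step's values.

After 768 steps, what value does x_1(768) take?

Simulating step by step:
t=0: [20, 44, 40, 36]
t=1: [23, 20, 19, 20]
t=2: [56, 57, 57, 57]
t=3: [50, 50, 50, 50]
t=4: [30, 30, 30, 30]
t=5: [30, 30, 30, 30]

Answer: x_1(768) = 30
Key observation: The state at step 4, [30, 30, 30, 30], reappears at step 5: the system is in a cycle of period 1 from step 4 on.  Therefore the state at step 768 equals the state at step 4 + ((768 - 4) mod 1) = 4, which is [30, 30, 30, 30].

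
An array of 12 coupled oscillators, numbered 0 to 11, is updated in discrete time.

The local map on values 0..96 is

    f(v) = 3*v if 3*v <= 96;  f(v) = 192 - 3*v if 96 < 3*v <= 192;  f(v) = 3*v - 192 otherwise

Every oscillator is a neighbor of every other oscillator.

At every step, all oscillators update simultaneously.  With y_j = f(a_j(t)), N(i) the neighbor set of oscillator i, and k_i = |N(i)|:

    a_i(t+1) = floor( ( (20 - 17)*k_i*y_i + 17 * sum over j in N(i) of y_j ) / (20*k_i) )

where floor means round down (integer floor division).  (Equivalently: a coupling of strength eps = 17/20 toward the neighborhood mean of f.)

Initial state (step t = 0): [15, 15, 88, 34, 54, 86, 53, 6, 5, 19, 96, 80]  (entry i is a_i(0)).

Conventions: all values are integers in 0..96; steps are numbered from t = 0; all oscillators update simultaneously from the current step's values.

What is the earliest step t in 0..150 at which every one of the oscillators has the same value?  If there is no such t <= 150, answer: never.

Answer: 3
Key observation: Synchronization is absorbing here: once all oscillators are equal they stay equal, and step 3 is the first all-equal step.

Derivation:
t=0: [15, 15, 88, 34, 54, 86, 53, 6, 5, 19, 96, 80]  (not all equal)
t=1: [50, 50, 52, 54, 49, 52, 49, 48, 48, 51, 54, 51]  (not all equal)
t=2: [40, 40, 39, 39, 40, 39, 40, 40, 40, 39, 39, 39]  (not all equal)
t=3: [73, 73, 73, 73, 73, 73, 73, 73, 73, 73, 73, 73]  (all equal)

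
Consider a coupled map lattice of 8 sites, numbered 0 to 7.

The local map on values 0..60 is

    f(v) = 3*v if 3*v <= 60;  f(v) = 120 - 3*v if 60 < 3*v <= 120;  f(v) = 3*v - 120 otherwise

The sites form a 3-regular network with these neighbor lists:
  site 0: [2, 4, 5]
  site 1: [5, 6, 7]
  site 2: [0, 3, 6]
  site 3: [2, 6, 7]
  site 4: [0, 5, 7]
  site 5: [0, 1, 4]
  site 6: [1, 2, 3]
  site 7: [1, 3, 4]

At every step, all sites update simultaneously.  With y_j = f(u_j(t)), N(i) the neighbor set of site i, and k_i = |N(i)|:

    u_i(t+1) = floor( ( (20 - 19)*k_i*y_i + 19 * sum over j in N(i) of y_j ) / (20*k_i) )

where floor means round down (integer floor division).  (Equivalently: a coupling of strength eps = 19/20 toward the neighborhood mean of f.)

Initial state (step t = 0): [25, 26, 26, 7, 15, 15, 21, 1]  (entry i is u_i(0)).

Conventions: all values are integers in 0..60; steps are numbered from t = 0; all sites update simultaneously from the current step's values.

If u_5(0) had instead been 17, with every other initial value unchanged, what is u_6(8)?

Simulating step by step:
t=0: [25, 26, 26, 7, 15, 17, 21, 1]
t=1: [45, 37, 41, 33, 33, 44, 36, 34]
t=2: [12, 13, 15, 11, 15, 14, 11, 17]
t=3: [43, 41, 34, 42, 43, 40, 38, 39]
t=4: [9, 3, 7, 8, 4, 6, 8, 5]
t=5: [17, 18, 24, 20, 19, 16, 18, 15]
t=6: [51, 49, 54, 49, 48, 53, 54, 56]
t=7: [34, 42, 34, 43, 39, 28, 32, 27]
t=8: [18, 31, 17, 26, 29, 10, 11, 7]

Answer: u_6(8) = 11
Key observation: This trace re-runs the system from the modified initial state.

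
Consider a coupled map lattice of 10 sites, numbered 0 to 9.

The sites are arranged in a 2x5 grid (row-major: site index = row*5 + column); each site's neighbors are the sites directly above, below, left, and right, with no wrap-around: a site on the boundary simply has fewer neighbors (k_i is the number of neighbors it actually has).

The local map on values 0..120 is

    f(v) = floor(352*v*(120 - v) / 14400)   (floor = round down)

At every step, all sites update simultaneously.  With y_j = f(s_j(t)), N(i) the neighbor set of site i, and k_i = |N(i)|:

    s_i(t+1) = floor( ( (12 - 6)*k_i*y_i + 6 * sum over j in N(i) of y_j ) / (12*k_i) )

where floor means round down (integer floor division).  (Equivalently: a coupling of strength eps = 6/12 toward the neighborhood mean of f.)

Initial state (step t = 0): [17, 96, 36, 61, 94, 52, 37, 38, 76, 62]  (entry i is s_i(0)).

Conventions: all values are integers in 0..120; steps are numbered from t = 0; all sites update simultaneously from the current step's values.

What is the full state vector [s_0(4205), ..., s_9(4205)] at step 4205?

Answer: [78, 78, 78, 78, 78, 78, 78, 78, 78, 78]
Key observation: The state at step 8, [80, 80, 80, 80, 80, 80, 80, 80, 80, 80], reappears at step 10: the system is in a cycle of period 2 from step 8 on.  Therefore the state at step 4205 equals the state at step 8 + ((4205 - 8) mod 2) = 9, which is [78, 78, 78, 78, 78, 78, 78, 78, 78, 78].

Derivation:
t=0: [17, 96, 36, 61, 94, 52, 37, 38, 76, 62]
t=1: [56, 59, 73, 79, 73, 72, 73, 76, 82, 78]
t=2: [86, 85, 82, 79, 81, 84, 83, 80, 78, 79]
t=3: [71, 73, 76, 78, 78, 73, 74, 77, 79, 78]
t=4: [84, 83, 81, 80, 80, 83, 82, 80, 79, 79]
t=5: [74, 75, 77, 78, 78, 74, 76, 77, 78, 78]
t=6: [82, 81, 80, 80, 80, 82, 81, 80, 80, 80]
t=7: [76, 77, 77, 78, 78, 76, 77, 77, 78, 78]
t=8: [80, 80, 80, 80, 80, 80, 80, 80, 80, 80]
t=9: [78, 78, 78, 78, 78, 78, 78, 78, 78, 78]
t=10: [80, 80, 80, 80, 80, 80, 80, 80, 80, 80]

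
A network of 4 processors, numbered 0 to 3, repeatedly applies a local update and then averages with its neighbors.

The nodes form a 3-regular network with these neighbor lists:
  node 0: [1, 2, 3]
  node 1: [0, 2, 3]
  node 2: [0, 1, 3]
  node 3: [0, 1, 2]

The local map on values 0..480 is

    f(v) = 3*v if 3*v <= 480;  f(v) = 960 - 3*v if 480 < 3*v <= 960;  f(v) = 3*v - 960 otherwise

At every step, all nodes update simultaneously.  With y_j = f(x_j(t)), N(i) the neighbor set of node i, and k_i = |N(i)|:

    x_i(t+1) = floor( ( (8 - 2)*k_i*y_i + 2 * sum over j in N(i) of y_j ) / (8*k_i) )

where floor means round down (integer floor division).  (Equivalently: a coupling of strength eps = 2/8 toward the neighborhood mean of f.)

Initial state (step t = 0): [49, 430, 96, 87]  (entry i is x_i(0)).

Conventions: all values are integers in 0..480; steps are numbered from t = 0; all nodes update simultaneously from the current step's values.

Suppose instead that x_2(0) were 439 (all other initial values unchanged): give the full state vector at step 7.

Answer: [136, 244, 244, 120]
Key observation: This trace re-runs the system from the modified initial state.

Derivation:
t=0: [49, 430, 439, 87]
t=1: [189, 311, 329, 265]
t=2: [313, 69, 69, 161]
t=3: [90, 214, 214, 394]
t=4: [274, 306, 306, 242]
t=5: [130, 66, 66, 194]
t=6: [357, 229, 229, 349]
t=7: [136, 244, 244, 120]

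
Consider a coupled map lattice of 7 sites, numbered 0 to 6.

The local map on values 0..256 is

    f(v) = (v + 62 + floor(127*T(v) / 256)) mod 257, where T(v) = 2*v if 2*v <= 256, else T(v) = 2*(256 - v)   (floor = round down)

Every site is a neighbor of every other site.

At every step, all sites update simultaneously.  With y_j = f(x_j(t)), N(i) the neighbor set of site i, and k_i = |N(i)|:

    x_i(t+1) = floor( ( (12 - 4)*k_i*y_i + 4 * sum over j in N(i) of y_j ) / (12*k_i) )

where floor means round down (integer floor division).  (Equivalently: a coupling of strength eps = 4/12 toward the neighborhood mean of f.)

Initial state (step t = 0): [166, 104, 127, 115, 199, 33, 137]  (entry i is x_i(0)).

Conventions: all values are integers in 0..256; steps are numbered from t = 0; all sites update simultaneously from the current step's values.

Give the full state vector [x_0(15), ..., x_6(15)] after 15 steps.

Answer: [60, 60, 60, 60, 60, 60, 60]

Derivation:
t=0: [166, 104, 127, 115, 199, 33, 137]
t=1: [59, 30, 58, 43, 59, 100, 59]
t=2: [164, 128, 162, 144, 164, 57, 164]
t=3: [66, 66, 66, 66, 66, 136, 66]
t=4: [185, 185, 185, 185, 185, 104, 185]
t=5: [57, 57, 57, 57, 57, 28, 57]
t=6: [171, 171, 171, 171, 171, 136, 171]
t=7: [60, 60, 60, 60, 60, 60, 60]
t=8: [181, 181, 181, 181, 181, 181, 181]
t=9: [60, 60, 60, 60, 60, 60, 60]
t=10: [181, 181, 181, 181, 181, 181, 181]
t=11: [60, 60, 60, 60, 60, 60, 60]
t=12: [181, 181, 181, 181, 181, 181, 181]
t=13: [60, 60, 60, 60, 60, 60, 60]
t=14: [181, 181, 181, 181, 181, 181, 181]
t=15: [60, 60, 60, 60, 60, 60, 60]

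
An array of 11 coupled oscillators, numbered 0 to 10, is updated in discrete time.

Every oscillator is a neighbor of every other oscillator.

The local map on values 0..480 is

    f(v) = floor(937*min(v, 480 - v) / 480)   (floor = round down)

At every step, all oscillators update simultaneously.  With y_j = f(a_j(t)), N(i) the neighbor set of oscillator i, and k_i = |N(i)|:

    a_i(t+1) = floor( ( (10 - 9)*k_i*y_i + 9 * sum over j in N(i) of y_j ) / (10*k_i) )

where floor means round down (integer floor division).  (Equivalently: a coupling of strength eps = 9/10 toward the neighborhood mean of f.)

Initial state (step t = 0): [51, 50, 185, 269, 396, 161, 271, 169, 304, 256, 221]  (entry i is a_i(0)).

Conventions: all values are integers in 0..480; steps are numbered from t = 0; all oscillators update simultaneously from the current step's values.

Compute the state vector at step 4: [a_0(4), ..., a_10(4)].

Answer: [384, 384, 384, 384, 384, 384, 384, 384, 384, 384, 384]

Derivation:
t=0: [51, 50, 185, 269, 396, 161, 271, 169, 304, 256, 221]
t=1: [306, 306, 308, 309, 306, 308, 309, 308, 308, 309, 309]
t=2: [335, 335, 335, 335, 335, 335, 335, 335, 335, 335, 335]
t=3: [283, 283, 283, 283, 283, 283, 283, 283, 283, 283, 283]
t=4: [384, 384, 384, 384, 384, 384, 384, 384, 384, 384, 384]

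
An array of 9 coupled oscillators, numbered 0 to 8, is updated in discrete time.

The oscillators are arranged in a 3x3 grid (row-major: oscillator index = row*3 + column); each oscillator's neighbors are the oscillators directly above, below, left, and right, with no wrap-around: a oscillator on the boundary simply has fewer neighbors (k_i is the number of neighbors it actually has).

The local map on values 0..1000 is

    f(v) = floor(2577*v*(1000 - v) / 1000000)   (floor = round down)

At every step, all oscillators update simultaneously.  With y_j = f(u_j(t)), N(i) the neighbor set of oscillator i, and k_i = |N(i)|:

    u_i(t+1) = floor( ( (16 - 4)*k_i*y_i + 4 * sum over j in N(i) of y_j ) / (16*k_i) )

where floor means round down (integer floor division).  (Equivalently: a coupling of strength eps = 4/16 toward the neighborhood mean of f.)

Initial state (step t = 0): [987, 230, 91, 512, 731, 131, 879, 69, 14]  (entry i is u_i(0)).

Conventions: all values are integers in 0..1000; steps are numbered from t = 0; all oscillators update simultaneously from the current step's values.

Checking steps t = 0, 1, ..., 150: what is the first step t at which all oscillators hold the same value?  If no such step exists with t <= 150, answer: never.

Answer: never
Key observation: The state at step 8 reappears at step 10 — the system is in a cycle of period 2 from step 8 on.  No step 0..10 is synchronized, and the cycle repeats forever, so no step up to 150 (or ever) has all oscillators equal.

Derivation:
t=0: [987, 230, 91, 512, 731, 131, 879, 69, 14]  (not all equal)
t=1: [162, 404, 253, 550, 476, 282, 306, 191, 83]  (not all equal)
t=2: [418, 588, 507, 605, 617, 501, 539, 413, 261]  (not all equal)
t=3: [624, 624, 641, 617, 612, 628, 634, 613, 531]  (not all equal)
t=4: [604, 603, 595, 607, 609, 605, 600, 612, 632]  (not all equal)
t=5: [615, 616, 618, 614, 613, 613, 616, 610, 602]  (not all equal)
t=6: [609, 609, 608, 610, 610, 611, 609, 612, 615]  (not all equal)
t=7: [613, 613, 613, 613, 612, 612, 612, 611, 610]  (not all equal)
t=8: [611, 611, 611, 611, 611, 611, 611, 611, 612]  (not all equal)
t=9: [612, 612, 612, 612, 612, 611, 612, 611, 611]  (not all equal)
t=10: [611, 611, 611, 611, 611, 611, 611, 611, 612]  (not all equal)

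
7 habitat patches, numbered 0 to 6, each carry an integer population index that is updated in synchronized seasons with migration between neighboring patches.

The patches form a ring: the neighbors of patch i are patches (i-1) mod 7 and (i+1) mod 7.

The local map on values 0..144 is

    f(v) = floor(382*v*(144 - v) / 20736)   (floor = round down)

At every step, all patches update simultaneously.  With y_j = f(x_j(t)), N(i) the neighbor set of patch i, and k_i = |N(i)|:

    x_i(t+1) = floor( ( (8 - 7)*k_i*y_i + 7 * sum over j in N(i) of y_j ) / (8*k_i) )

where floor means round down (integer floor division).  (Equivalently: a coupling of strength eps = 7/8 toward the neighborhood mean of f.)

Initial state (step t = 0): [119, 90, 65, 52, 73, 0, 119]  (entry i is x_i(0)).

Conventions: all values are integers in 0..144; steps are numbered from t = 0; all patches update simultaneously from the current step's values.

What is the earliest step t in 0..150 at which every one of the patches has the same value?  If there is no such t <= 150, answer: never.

Answer: 5
Key observation: Synchronization is absorbing here: once all patches are equal they stay equal, and step 5 is the first all-equal step.

Derivation:
t=0: [119, 90, 65, 52, 73, 0, 119]  (not all equal)
t=1: [69, 75, 89, 93, 50, 65, 30]  (not all equal)
t=2: [81, 92, 90, 87, 89, 76, 90]  (not all equal)
t=3: [89, 91, 89, 89, 92, 90, 93]  (not all equal)
t=4: [87, 89, 89, 89, 89, 87, 89]  (not all equal)
t=5: [90, 90, 90, 90, 90, 90, 90]  (all equal)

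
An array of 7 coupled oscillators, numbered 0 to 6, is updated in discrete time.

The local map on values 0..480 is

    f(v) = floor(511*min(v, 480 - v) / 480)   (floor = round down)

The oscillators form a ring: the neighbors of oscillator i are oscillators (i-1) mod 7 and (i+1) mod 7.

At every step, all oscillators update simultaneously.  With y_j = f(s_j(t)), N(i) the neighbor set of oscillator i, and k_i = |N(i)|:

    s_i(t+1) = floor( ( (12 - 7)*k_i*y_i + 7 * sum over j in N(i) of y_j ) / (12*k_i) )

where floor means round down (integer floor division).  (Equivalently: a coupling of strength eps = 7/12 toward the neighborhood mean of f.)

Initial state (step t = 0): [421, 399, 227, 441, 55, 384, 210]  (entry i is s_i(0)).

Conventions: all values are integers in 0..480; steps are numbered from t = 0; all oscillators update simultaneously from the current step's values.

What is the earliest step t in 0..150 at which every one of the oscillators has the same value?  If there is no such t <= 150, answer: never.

Simulating step by step:
t=0: [421, 399, 227, 441, 55, 384, 210]  (not all equal)
t=1: [115, 124, 137, 104, 65, 124, 140]  (not all equal)
t=2: [132, 132, 131, 108, 99, 118, 136]  (not all equal)
t=3: [141, 139, 132, 118, 113, 124, 137]  (not all equal)
t=4: [147, 145, 137, 127, 124, 132, 142]  (not all equal)
t=5: [153, 151, 144, 137, 135, 140, 149]  (not all equal)
t=6: [160, 158, 152, 146, 145, 149, 156]  (not all equal)
t=7: [168, 166, 161, 156, 155, 159, 164]  (not all equal)
t=8: [176, 175, 171, 167, 166, 169, 173]  (not all equal)
t=9: [185, 185, 181, 178, 177, 179, 183]  (not all equal)
t=10: [195, 194, 192, 189, 188, 190, 193]  (not all equal)
t=11: [206, 205, 203, 201, 200, 202, 204]  (not all equal)
t=12: [218, 217, 215, 213, 213, 214, 217]  (not all equal)
t=13: [231, 230, 228, 226, 226, 227, 230]  (not all equal)
t=14: [244, 243, 242, 240, 240, 241, 243]  (not all equal)
t=15: [251, 252, 253, 254, 254, 253, 252]  (not all equal)
t=16: [242, 242, 241, 240, 240, 241, 242]  (not all equal)
t=17: [253, 253, 254, 254, 254, 254, 253]  (not all equal)
t=18: [241, 240, 240, 240, 240, 240, 240]  (not all equal)
t=19: [254, 254, 255, 255, 255, 255, 254]  (not all equal)
t=20: [240, 239, 239, 239, 239, 239, 239]  (not all equal)
t=21: [254, 254, 254, 254, 254, 254, 254]  (all equal)

Answer: 21
Key observation: Synchronization is absorbing here: once all oscillators are equal they stay equal, and step 21 is the first all-equal step.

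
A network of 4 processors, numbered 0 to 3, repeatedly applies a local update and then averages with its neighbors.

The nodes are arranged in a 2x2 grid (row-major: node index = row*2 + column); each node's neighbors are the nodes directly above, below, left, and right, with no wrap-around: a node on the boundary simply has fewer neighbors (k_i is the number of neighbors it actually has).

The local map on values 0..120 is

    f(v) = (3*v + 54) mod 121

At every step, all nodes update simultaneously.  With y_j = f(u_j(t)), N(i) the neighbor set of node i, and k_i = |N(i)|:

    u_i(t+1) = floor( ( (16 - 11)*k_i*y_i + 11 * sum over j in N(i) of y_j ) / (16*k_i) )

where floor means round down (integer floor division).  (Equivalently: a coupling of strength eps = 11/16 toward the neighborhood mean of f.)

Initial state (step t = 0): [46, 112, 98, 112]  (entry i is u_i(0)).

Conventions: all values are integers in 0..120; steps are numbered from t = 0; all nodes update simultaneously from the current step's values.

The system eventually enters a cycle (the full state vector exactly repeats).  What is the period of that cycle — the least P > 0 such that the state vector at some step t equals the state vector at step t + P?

Simulating step by step:
t=0: [46, 112, 98, 112]
t=1: [67, 42, 66, 54]
t=2: [27, 55, 40, 53]
t=3: [56, 67, 53, 80]
t=4: [67, 56, 81, 52]
t=5: [57, 66, 52, 81]
t=6: [66, 57, 82, 51]
t=7: [58, 65, 51, 82]
t=8: [65, 58, 83, 50]
t=9: [59, 64, 50, 83]
t=10: [64, 60, 84, 48]
t=11: [62, 63, 47, 84]
t=12: [62, 63, 86, 45]
t=13: [61, 64, 86, 45]
t=14: [61, 64, 85, 46]
t=15: [60, 65, 85, 46]
t=16: [60, 65, 84, 47]
t=17: [59, 66, 84, 47]
t=18: [59, 66, 83, 48]
t=19: [58, 67, 83, 48]
t=20: [58, 67, 82, 49]
t=21: [57, 68, 82, 49]
t=22: [57, 68, 81, 50]
t=23: [56, 69, 81, 50]
t=24: [57, 69, 80, 51]
t=25: [56, 71, 81, 51]
t=26: [59, 72, 81, 54]
t=27: [62, 79, 87, 58]
t=28: [79, 93, 100, 75]
t=29: [85, 58, 64, 81]
t=30: [59, 75, 43, 55]
t=31: [68, 83, 90, 64]
t=32: [54, 25, 32, 50]
t=33: [42, 63, 70, 38]
t=34: [26, 36, 43, 22]
t=35: [38, 57, 64, 72]
t=36: [51, 58, 27, 45]
t=37: [68, 86, 57, 62]
t=38: [64, 68, 78, 97]
t=39: [22, 41, 51, 53]
t=40: [86, 90, 99, 77]
t=41: [87, 64, 72, 79]
t=42: [33, 43, 50, 26]
t=43: [59, 34, 40, 53]
t=44: [64, 80, 86, 59]
t=45: [43, 55, 61, 76]
t=46: [92, 65, 71, 86]
t=47: [38, 56, 62, 32]
t=48: [90, 57, 63, 84]
t=49: [61, 82, 50, 56]
t=50: [84, 92, 100, 80]
t=51: [88, 67, 74, 85]
t=52: [39, 53, 59, 37]
t=53: [85, 61, 66, 83]
t=54: [64, 80, 47, 62]
t=55: [44, 58, 65, 80]
t=56: [59, 73, 42, 55]
t=57: [65, 81, 89, 61]
t=58: [48, 59, 66, 82]
t=59: [65, 80, 49, 59]
t=60: [47, 56, 65, 79]
t=61: [60, 73, 44, 52]
t=62: [68, 79, 89, 60]
t=63: [49, 59, 69, 79]
t=64: [69, 78, 50, 59]
t=65: [50, 58, 70, 78]
t=66: [70, 77, 51, 58]
t=67: [51, 57, 71, 77]
t=68: [71, 76, 52, 57]
t=69: [52, 56, 72, 76]
t=70: [72, 75, 53, 56]
t=71: [53, 55, 73, 75]
t=72: [73, 74, 54, 55]
t=73: [54, 54, 74, 74]
t=74: [74, 74, 54, 54]
t=75: [54, 54, 74, 74]

Answer: 2
Key observation: The state at step 73, [54, 54, 74, 74], reappears at step 75 — and no state repeats earlier — so the cycle the system enters has period 2.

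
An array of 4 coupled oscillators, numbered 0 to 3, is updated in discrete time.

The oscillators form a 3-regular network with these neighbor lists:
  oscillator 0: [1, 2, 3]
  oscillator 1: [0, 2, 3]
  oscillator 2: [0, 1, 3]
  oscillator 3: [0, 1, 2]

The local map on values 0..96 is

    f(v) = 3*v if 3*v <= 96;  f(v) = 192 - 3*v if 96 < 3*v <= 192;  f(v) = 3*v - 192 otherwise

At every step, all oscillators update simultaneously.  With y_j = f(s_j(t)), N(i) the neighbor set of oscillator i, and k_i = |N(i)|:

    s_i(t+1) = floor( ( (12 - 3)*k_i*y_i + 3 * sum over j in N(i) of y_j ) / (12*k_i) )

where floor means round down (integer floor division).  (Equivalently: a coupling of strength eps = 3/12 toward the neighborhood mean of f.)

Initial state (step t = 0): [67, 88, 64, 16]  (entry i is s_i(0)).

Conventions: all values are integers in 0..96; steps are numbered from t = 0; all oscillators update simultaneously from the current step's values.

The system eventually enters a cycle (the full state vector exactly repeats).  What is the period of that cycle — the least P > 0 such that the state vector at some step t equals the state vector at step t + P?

Simulating step by step:
t=0: [67, 88, 64, 16]
t=1: [16, 58, 10, 42]
t=2: [45, 25, 33, 57]
t=3: [58, 70, 82, 34]
t=4: [27, 27, 51, 75]
t=5: [73, 73, 45, 41]
t=6: [33, 33, 53, 61]
t=7: [81, 81, 41, 25]
t=8: [54, 54, 66, 70]
t=9: [27, 27, 11, 19]
t=10: [75, 75, 43, 59]
t=11: [34, 34, 54, 22]
t=12: [83, 83, 43, 67]
t=13: [53, 53, 57, 21]
t=14: [34, 34, 26, 54]
t=15: [84, 84, 76, 44]
t=16: [58, 58, 42, 58]
t=17: [22, 22, 54, 22]
t=18: [63, 63, 39, 63]
t=19: [9, 9, 57, 9]
t=20: [26, 26, 22, 26]
t=21: [77, 77, 69, 77]
t=22: [37, 37, 21, 37]
t=23: [79, 79, 67, 79]
t=24: [42, 42, 18, 42]
t=25: [65, 65, 57, 65]
t=26: [4, 4, 16, 4]
t=27: [15, 15, 39, 15]
t=28: [47, 47, 67, 47]
t=29: [47, 47, 19, 47]
t=30: [51, 51, 55, 51]
t=31: [38, 38, 30, 38]
t=32: [79, 79, 87, 79]
t=33: [47, 47, 63, 47]
t=34: [47, 47, 15, 47]
t=35: [50, 50, 46, 50]
t=36: [43, 43, 51, 43]
t=37: [61, 61, 45, 61]
t=38: [13, 13, 45, 13]
t=39: [40, 40, 52, 40]
t=40: [69, 69, 45, 69]
t=41: [18, 18, 46, 18]
t=42: [54, 54, 54, 54]
t=43: [30, 30, 30, 30]
t=44: [90, 90, 90, 90]
t=45: [78, 78, 78, 78]
t=46: [42, 42, 42, 42]
t=47: [66, 66, 66, 66]
t=48: [6, 6, 6, 6]
t=49: [18, 18, 18, 18]
t=50: [54, 54, 54, 54]

Answer: 8
Key observation: The state at step 42, [54, 54, 54, 54], reappears at step 50 — and no state repeats earlier — so the cycle the system enters has period 8.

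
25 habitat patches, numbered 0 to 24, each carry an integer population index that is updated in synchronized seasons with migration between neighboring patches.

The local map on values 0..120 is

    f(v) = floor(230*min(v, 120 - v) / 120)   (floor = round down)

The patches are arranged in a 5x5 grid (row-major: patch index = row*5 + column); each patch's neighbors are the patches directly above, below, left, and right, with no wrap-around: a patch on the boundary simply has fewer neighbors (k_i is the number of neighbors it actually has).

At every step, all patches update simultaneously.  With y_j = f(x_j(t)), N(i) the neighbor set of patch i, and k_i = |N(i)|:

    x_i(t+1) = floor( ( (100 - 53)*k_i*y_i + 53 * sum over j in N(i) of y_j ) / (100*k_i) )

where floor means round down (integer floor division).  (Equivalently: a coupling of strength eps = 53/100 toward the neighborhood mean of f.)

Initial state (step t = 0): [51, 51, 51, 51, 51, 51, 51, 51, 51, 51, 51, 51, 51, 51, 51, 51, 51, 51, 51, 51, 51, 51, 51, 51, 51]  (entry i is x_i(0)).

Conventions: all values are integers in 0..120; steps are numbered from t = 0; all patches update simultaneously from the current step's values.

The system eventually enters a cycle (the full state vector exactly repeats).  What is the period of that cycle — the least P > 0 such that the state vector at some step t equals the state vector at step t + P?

Simulating step by step:
t=0: [51, 51, 51, 51, 51, 51, 51, 51, 51, 51, 51, 51, 51, 51, 51, 51, 51, 51, 51, 51, 51, 51, 51, 51, 51]
t=1: [97, 97, 97, 97, 97, 97, 97, 97, 97, 97, 97, 97, 97, 97, 97, 97, 97, 97, 97, 97, 97, 97, 97, 97, 97]
t=2: [44, 44, 44, 44, 44, 44, 44, 44, 44, 44, 44, 44, 44, 44, 44, 44, 44, 44, 44, 44, 44, 44, 44, 44, 44]
t=3: [84, 84, 84, 84, 84, 84, 84, 84, 84, 84, 84, 84, 84, 84, 84, 84, 84, 84, 84, 84, 84, 84, 84, 84, 84]
t=4: [69, 69, 69, 69, 69, 69, 69, 69, 69, 69, 69, 69, 69, 69, 69, 69, 69, 69, 69, 69, 69, 69, 69, 69, 69]
t=5: [97, 97, 97, 97, 97, 97, 97, 97, 97, 97, 97, 97, 97, 97, 97, 97, 97, 97, 97, 97, 97, 97, 97, 97, 97]

Answer: 4
Key observation: The state at step 1, [97, 97, 97, 97, 97, 97, 97, 97, 97, 97, 97, 97, 97, 97, 97, 97, 97, 97, 97, 97, 97, 97, 97, 97, 97], reappears at step 5 — and no state repeats earlier — so the cycle the system enters has period 4.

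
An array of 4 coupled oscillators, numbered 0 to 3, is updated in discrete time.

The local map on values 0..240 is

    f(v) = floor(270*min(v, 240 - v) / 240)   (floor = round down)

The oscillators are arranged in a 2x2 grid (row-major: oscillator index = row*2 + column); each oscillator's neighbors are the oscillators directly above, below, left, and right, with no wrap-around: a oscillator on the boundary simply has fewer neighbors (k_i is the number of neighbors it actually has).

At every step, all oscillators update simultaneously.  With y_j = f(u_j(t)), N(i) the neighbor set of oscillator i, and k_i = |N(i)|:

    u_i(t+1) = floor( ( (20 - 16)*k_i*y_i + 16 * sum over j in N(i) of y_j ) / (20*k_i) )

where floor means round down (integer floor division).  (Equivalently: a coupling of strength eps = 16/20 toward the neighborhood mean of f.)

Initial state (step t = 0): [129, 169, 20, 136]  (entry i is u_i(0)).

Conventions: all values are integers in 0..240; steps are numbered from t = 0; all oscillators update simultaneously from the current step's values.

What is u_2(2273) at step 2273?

Answer: u_2(2273) = 127
Key observation: The state at step 7, [127, 127, 127, 127], reappears at step 8: the system is in a cycle of period 1 from step 7 on.  Therefore the state at step 2273 equals the state at step 7 + ((2273 - 7) mod 1) = 7, which is [127, 127, 127, 127].

Derivation:
t=0: [129, 169, 20, 136]
t=1: [65, 112, 100, 63]
t=2: [109, 82, 79, 109]
t=3: [96, 116, 115, 96]
t=4: [125, 112, 112, 125]
t=5: [126, 128, 128, 126]
t=6: [126, 127, 127, 126]
t=7: [127, 127, 127, 127]
t=8: [127, 127, 127, 127]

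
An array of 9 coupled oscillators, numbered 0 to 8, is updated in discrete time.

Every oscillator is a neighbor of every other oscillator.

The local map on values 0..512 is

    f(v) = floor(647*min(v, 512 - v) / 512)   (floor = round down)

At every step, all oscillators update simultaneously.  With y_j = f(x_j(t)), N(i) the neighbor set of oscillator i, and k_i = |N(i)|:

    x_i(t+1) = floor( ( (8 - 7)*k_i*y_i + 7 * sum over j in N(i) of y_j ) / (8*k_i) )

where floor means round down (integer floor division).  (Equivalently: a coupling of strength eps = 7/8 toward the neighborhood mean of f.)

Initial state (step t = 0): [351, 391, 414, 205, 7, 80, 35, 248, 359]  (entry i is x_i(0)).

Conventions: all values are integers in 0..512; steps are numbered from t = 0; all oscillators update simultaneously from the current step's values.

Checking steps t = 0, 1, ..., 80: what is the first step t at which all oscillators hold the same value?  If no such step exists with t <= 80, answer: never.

Answer: 2
Key observation: Synchronization is absorbing here: once all oscillators are equal they stay equal, and step 2 is the first all-equal step.

Derivation:
t=0: [351, 391, 414, 205, 7, 80, 35, 248, 359]  (not all equal)
t=1: [155, 155, 154, 156, 152, 154, 153, 157, 155]  (not all equal)
t=2: [194, 194, 194, 194, 194, 194, 194, 194, 194]  (all equal)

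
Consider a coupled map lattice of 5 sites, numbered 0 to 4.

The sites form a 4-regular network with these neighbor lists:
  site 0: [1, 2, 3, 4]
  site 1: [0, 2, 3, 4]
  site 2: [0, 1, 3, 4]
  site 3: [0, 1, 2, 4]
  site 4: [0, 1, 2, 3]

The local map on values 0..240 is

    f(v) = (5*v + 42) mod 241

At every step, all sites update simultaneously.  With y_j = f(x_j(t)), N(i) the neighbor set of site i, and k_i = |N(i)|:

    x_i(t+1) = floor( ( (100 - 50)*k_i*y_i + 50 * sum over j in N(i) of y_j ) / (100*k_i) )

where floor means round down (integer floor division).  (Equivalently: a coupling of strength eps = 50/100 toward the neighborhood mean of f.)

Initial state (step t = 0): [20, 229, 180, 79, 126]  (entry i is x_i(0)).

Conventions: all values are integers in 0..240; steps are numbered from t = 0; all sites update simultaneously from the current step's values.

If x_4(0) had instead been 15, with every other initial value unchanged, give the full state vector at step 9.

Simulating step by step:
t=0: [20, 229, 180, 79, 15]
t=1: [165, 195, 194, 185, 156]
t=2: [97, 63, 61, 44, 80]
t=3: [78, 104, 100, 69, 136]
t=4: [161, 119, 112, 144, 179]
t=5: [128, 139, 126, 96, 161]
t=6: [146, 76, 142, 86, 117]
t=7: [97, 147, 90, 166, 133]
t=8: [77, 80, 64, 116, 144]
t=9: [155, 161, 131, 138, 100]

Answer: [155, 161, 131, 138, 100]
Key observation: This trace re-runs the system from the modified initial state.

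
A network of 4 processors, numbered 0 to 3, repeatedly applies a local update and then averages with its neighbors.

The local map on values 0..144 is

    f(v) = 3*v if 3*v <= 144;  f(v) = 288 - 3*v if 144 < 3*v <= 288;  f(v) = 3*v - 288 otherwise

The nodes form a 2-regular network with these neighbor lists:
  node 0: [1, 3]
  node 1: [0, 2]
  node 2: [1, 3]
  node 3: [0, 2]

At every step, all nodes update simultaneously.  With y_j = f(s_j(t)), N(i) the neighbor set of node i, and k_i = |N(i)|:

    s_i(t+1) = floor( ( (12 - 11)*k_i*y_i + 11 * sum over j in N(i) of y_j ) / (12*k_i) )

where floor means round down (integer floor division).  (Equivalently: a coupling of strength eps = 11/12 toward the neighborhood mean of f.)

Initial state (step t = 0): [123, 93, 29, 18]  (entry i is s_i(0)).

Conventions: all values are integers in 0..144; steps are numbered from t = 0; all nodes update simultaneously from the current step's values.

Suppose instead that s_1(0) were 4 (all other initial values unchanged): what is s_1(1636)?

Answer: s_1(1636) = 108
Key observation: The state at step 7, [43, 118, 43, 118], reappears at step 12: the system is in a cycle of period 5 from step 7 on.  Therefore the state at step 1636 equals the state at step 7 + ((1636 - 7) mod 5) = 11, which is [138, 108, 138, 108].

Derivation:
t=0: [123, 4, 29, 18]
t=1: [37, 78, 37, 81]
t=2: [54, 106, 54, 105]
t=3: [36, 118, 36, 117]
t=4: [68, 104, 68, 104]
t=5: [29, 79, 29, 79]
t=6: [54, 84, 54, 84]
t=7: [43, 118, 43, 118]
t=8: [71, 123, 71, 123]
t=9: [80, 75, 80, 75]
t=10: [61, 49, 61, 49]
t=11: [138, 108, 138, 108]
t=12: [43, 118, 43, 118]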